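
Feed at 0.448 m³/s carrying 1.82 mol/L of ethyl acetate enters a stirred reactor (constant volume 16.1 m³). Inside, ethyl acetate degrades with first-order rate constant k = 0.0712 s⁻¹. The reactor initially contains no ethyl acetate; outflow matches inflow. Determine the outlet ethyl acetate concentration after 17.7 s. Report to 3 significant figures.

0.423 mol/L

Accumulation = in − out − consumed: V dC/dt = Q C_in − Q C − k V C.
This is linear with rate a = Q/V + k = 0.099026 s⁻¹.
C_ss = Q C_in/(Q + kV) = 0.51142 mol/L; C(t) = C_ss + (C₀ − C_ss) e^(−a t).
C(17.7) = 0.51142 + (-0.51142)·e^(−0.099026·17.7) = 0.51142 + (-0.51142)·0.17329 = 0.42279 mol/L.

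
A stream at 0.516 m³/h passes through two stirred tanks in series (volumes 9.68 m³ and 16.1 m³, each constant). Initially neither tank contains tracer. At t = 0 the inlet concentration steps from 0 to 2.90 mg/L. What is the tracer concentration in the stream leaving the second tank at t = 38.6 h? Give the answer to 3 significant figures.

1.35 mg/L

Time constants: τᵢ = Vᵢ/Q for each well-mixed tank.
τ₁ = 9.68/0.516 = 18.760 h; τ₂ = 16.1/0.516 = 31.202 h.
Tank 1: C₁ = C_in(1 − e^(−t/τ₁)). Tank 2 (τ₁ ≠ τ₂): C₂ = C_in[1 − (τ₁ e^(−t/τ₁) − τ₂ e^(−t/τ₂))/(τ₁ − τ₂)].
At t = 38.6: e^(−t/τ₁) = 0.12776, e^(−t/τ₂) = 0.29022.
C₂ = 2.90·[1 − (18.760·0.12776 − 31.202·0.29022)/(-12.442)] = 2.90·0.46483 = 1.3480 mg/L.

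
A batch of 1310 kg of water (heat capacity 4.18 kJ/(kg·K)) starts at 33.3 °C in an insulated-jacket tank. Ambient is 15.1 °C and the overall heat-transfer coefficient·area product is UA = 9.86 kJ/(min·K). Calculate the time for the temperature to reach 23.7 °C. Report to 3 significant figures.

Energy balance: M c_p dT/dt = −UA(T − T_amb).
τ = M c_p/UA = 555.35 min; T_ss = T_amb = 15.100 °C.
T(t) = T_ss + (T₀ − T_ss)e^(−t/τ); set T = 23.7:
t = −τ ln[(T − T_ss)/(T₀ − T_ss)] = −555.35 · ln(0.47253) = 416.33 min.

416 min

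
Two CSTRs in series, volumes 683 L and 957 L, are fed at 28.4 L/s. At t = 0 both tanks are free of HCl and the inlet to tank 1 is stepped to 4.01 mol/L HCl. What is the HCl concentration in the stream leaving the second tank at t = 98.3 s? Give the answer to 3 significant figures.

3.42 mol/L

Each tank obeys Vᵢ dCᵢ/dt = Q(Cᵢ₋₁ − Cᵢ), so τᵢ = Vᵢ/Q.
τ₁ = 683/28.4 = 24.049 s; τ₂ = 957/28.4 = 33.697 s.
Solving the cascade with C₁(0)=C₂(0)=0 gives C₂(t) = C_in[1 − (τ₁ e^(−t/τ₁) − τ₂ e^(−t/τ₂))/(τ₁ − τ₂)].
At t = 98.3: e^(−t/τ₁) = 0.016782, e^(−t/τ₂) = 0.054087.
C₂ = 4.01·[1 − (24.049·0.016782 − 33.697·0.054087)/(-9.6479)] = 4.01·0.85292 = 3.4202 mol/L.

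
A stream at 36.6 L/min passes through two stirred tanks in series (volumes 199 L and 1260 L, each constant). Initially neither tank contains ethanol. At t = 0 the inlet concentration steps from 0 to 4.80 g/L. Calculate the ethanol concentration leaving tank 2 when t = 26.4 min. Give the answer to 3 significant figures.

2.16 g/L

Time constants: τᵢ = Vᵢ/Q for each well-mixed tank.
τ₁ = 199/36.6 = 5.4372 min; τ₂ = 1260/36.6 = 34.426 min.
Solving the cascade with C₁(0)=C₂(0)=0 gives C₂(t) = C_in[1 − (τ₁ e^(−t/τ₁) − τ₂ e^(−t/τ₂))/(τ₁ − τ₂)].
At t = 26.4: e^(−t/τ₁) = 0.0077856, e^(−t/τ₂) = 0.46447.
C₂ = 4.80·[1 − (5.4372·0.0077856 − 34.426·0.46447)/(-28.989)] = 4.80·0.44987 = 2.1594 g/L.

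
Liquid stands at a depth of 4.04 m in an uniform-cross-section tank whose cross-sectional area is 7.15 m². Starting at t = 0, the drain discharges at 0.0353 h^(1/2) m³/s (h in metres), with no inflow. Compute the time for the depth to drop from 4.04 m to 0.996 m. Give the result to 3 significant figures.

410 s

Volume balance on the tank: A dh/dt = −0.0353 √h.
Separate and integrate: 2(√h − √h₀) = −(0.0353/A) t.
t = 2A(√h₀ − √h)/0.0353 = 2·7.15·(√4.04 − √0.996)/0.0353
  = 14.300 × (2.0100 − 0.99800) / 0.0353 = 409.95 s.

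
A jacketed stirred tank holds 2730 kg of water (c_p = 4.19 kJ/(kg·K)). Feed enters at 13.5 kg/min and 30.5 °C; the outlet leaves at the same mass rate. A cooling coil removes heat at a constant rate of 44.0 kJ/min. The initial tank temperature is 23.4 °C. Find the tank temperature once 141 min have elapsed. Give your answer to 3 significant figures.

Energy balance: M c_p dT/dt = ṁ c_p (T_in − T) − 44.0.
τ = M/ṁ = 202.22 min; T_ss = T_in − Q̇/(ṁ c_p) = 30.5 − 44.0/(13.5·4.19) = 29.722 °C.
Integrating: T(t) = T_ss + (T₀ − T_ss) e^(−t/τ).
T(141) = 29.722 + (-6.3221)·e^(−141/202.22) = 29.722 + (-6.3221)·0.49795 = 26.574 °C.

26.6 °C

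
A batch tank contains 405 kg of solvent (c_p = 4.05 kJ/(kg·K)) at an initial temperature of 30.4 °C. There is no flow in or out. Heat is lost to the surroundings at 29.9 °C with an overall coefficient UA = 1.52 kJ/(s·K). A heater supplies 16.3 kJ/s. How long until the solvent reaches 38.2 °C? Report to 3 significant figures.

1550 s

First-law balance (no shaft work): M c_p dT/dt = −UA(T − T_amb) + Q̇.
τ = M c_p/UA = 1079.1 s; T_ss = T_amb + Q̇/UA = 29.9 + 16.3/1.52 = 40.624 °C.
T(t) = T_ss + (T₀ − T_ss)e^(−t/τ); set T = 38.2:
t = −τ ln[(T − T_ss)/(T₀ − T_ss)] = −1079.1 · ln(0.23707) = 1553.3 s.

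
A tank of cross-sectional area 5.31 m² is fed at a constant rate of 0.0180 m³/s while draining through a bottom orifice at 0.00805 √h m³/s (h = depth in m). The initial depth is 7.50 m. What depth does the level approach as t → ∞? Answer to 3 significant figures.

5.00 m

Mass balance (ρ constant): A dh/dt = Q_in − 0.00805 √h. At steady state dh/dt = 0:
Q_in = 0.00805 √h_ss ⇒ √h_ss = 0.0180/0.00805 = 2.2360.
h_ss = 2.2360² = 4.9998 m. (Since h₀ = 7.50 m > h_ss, the level will fall toward this value.)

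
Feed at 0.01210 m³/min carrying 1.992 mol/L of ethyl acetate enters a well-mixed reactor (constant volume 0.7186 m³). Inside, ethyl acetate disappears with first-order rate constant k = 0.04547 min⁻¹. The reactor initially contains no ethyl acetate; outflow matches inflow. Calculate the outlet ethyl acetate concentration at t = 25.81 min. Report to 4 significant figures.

0.4305 mol/L

V dC/dt = Q(C_in − C) − k V C.
This is linear with rate a = Q/V + k = 0.0623083 min⁻¹.
C_ss = Q C_in/(Q + kV) = 0.538321 mol/L; C(t) = C_ss + (C₀ − C_ss) e^(−a t).
C(25.81) = 0.538321 + (-0.538321)·e^(−0.0623083·25.81) = 0.538321 + (-0.538321)·0.200252 = 0.430521 mol/L.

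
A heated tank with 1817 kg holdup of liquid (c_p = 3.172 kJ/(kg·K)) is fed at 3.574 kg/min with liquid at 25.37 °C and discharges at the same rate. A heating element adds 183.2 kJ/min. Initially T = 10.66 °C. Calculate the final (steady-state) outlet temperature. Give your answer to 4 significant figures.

41.53 °C

Unsteady energy balance on the tank contents: M c_p dT/dt = ṁ c_p (T_in − T) + 183.2.
At steady state dT/dt = 0 ⇒ T_ss = T_in + Q̇/(ṁ c_p) = 25.37 + 183.2/(3.574·3.172) = 41.5299 °C.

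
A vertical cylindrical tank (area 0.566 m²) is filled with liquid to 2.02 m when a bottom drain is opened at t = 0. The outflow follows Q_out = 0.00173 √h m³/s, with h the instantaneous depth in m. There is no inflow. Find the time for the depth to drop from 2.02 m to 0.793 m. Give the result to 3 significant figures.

Volume balance on the tank: A dh/dt = −0.00173 √h.
Separate and integrate: 2(√h − √h₀) = −(0.00173/A) t.
t = 2A(√h₀ − √h)/0.00173 = 2·0.566·(√2.02 − √0.793)/0.00173
  = 1.1320 × (1.4213 − 0.89051) / 0.00173 = 347.30 s.

347 s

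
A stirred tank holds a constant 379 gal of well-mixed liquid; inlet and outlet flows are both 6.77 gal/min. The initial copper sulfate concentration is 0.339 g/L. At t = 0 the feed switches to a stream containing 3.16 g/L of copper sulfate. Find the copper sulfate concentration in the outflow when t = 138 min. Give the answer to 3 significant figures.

Accumulation = in − out for the solute gives V dC/dt = Q(C_in − C).
Time constant τ = V/Q = 379/6.77 = 55.982 min.
Solution: C(t) = C_in + (C₀ − C_in) e^(−t/τ).
C(138) = 3.16 + (0.339 − 3.16)·e^(−138/55.982) = 3.16 + (-2.8210)·0.085003 = 2.9202 g/L.

2.92 g/L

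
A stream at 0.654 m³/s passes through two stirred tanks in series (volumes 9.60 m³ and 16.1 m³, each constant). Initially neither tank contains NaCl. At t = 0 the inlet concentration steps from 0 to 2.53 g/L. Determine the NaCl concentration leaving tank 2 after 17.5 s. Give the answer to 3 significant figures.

Each tank obeys Vᵢ dCᵢ/dt = Q(Cᵢ₋₁ − Cᵢ), so τᵢ = Vᵢ/Q.
τ₁ = 9.60/0.654 = 14.679 s; τ₂ = 16.1/0.654 = 24.618 s.
Tank 1: C₁ = C_in(1 − e^(−t/τ₁)). Tank 2 (τ₁ ≠ τ₂): C₂ = C_in[1 − (τ₁ e^(−t/τ₁) − τ₂ e^(−t/τ₂))/(τ₁ − τ₂)].
At t = 17.5: e^(−t/τ₁) = 0.30356, e^(−t/τ₂) = 0.49122.
C₂ = 2.53·[1 − (14.679·0.30356 − 24.618·0.49122)/(-9.9388)] = 2.53·0.23162 = 0.58601 g/L.

0.586 g/L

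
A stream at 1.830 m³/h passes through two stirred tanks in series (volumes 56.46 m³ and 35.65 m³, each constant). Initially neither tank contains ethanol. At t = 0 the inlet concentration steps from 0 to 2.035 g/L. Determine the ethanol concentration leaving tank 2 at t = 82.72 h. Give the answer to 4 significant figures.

1.707 g/L

Time constants: τᵢ = Vᵢ/Q for each well-mixed tank.
τ₁ = 56.46/1.830 = 30.8525 h; τ₂ = 35.65/1.830 = 19.4809 h.
Solving the cascade with C₁(0)=C₂(0)=0 gives C₂(t) = C_in[1 − (τ₁ e^(−t/τ₁) − τ₂ e^(−t/τ₂))/(τ₁ − τ₂)].
At t = 82.72: e^(−t/τ₁) = 0.0684845, e^(−t/τ₂) = 0.0143183.
C₂ = 2.035·[1 − (30.8525·0.0684845 − 19.4809·0.0143183)/(11.3716)] = 2.035·0.838722 = 1.70680 g/L.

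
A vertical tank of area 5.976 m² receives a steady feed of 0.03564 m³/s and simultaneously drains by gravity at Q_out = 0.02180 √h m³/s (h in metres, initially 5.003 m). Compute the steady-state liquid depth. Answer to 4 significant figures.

A dh/dt = Q_in − 0.02180 √h. Steady state requires inflow = outflow:
Q_in = 0.02180 √h_ss ⇒ √h_ss = 0.03564/0.02180 = 1.63486.
h_ss = 1.63486² = 2.67278 m. (Since h₀ = 5.003 m > h_ss, the level will fall toward this value.)

2.673 m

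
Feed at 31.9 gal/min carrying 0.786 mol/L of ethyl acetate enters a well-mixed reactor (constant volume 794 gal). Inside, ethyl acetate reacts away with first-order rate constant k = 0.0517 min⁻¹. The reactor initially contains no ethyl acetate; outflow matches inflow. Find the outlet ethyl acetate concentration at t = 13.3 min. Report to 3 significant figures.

V dC/dt = Q(C_in − C) − k V C.
dC/dt = (Q/V) C_in − (Q/V + k) C; effective rate a = Q/V + k = 0.040176 + 0.0517 = 0.091876 min⁻¹.
C_ss = Q C_in/(Q + kV) = 0.34371 mol/L; C(t) = C_ss + (C₀ − C_ss) e^(−a t).
C(13.3) = 0.34371 + (-0.34371)·e^(−0.091876·13.3) = 0.34371 + (-0.34371)·0.29465 = 0.24243 mol/L.

0.242 mol/L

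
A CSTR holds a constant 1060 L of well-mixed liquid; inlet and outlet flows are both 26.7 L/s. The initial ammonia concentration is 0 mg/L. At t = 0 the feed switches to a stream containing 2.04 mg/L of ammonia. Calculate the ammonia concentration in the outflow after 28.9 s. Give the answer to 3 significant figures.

Unsteady species balance (constant V, well mixed): V dC/dt = Q(C_in − C).
So dC/dt = (C_in − C)/τ with τ = V/Q = 1060/26.7 = 39.700 s.
Solution: C(t) = C_in + (C₀ − C_in) e^(−t/τ).
C(28.9) = 2.04 + (0 − 2.04)·e^(−28.9/39.700) = 2.04 + (-2.0400)·0.48290 = 1.0549 mg/L.

1.05 mg/L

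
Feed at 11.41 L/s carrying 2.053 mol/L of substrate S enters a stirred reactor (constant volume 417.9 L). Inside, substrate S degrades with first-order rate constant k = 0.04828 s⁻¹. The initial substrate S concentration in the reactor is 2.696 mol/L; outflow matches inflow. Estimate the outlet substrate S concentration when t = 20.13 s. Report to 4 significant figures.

Species balance: V dC/dt = Q C_in − Q C − k V C.
dC/dt = (Q/V) C_in − (Q/V + k) C; effective rate a = Q/V + k = 0.0273032 + 0.04828 = 0.0755832 s⁻¹.
C_ss = Q C_in/(Q + kV) = 0.741613 mol/L; C(t) = C_ss + (C₀ − C_ss) e^(−a t).
C(20.13) = 0.741613 + (1.95439)·e^(−0.0755832·20.13) = 0.741613 + (1.95439)·0.218386 = 1.16842 mol/L.

1.168 mol/L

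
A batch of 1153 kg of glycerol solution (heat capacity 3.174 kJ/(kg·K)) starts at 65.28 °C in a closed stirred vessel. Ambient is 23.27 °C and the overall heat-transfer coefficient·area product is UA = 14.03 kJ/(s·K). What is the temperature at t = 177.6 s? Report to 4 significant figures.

44.53 °C

M c_p dT/dt = −UA(T − T_amb).
dT/dt = (T_ss − T)/τ with T_ss = T_amb = 23.2700 °C, τ = M c_p/UA = 1153·3.174/14.03 = 260.843 s.
Solution: T(t) = T_ss + (T₀ − T_ss) e^(−t/τ).
T(177.6) = 23.2700 + (42.0100)·0.506176 = 44.5345 °C.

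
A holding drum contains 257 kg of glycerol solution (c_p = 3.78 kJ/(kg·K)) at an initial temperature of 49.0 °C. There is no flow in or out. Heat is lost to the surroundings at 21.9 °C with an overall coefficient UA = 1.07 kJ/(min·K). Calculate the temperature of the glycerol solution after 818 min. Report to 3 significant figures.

32.9 °C

First-law balance (no shaft work): M c_p dT/dt = −UA(T − T_amb).
dT/dt = (T_ss − T)/τ with T_ss = T_amb = 21.900 °C, τ = M c_p/UA = 257·3.78/1.07 = 907.91 min.
Integrating: T(t) = T_ss + (T₀ − T_ss) e^(−t/τ).
T(818) = 21.900 + (27.100)·0.40617 = 32.907 °C.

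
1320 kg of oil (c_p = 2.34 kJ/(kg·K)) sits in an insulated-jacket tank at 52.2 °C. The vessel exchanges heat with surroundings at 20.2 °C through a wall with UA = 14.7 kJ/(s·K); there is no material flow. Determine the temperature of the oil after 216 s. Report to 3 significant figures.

31.6 °C

Energy balance: M c_p dT/dt = −UA(T − T_amb).
dT/dt = (T_ss − T)/τ with T_ss = T_amb = 20.200 °C, τ = M c_p/UA = 1320·2.34/14.7 = 210.12 s.
T approaches T_ss exponentially: T(t) = T_ss + (T₀ − T_ss) e^(−t/τ).
T(216) = 20.200 + (32.000)·0.35773 = 31.647 °C.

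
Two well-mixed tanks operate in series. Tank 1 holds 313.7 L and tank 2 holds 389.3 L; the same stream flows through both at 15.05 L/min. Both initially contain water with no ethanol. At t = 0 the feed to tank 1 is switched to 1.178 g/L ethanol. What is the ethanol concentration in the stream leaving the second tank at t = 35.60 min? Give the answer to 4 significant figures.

0.5321 g/L

Species balance on tank i: dCᵢ/dt = (Cᵢ₋₁ − Cᵢ)/τᵢ with τᵢ = Vᵢ/Q.
τ₁ = 313.7/15.05 = 20.8439 min; τ₂ = 389.3/15.05 = 25.8671 min.
Solving the cascade with C₁(0)=C₂(0)=0 gives C₂(t) = C_in[1 − (τ₁ e^(−t/τ₁) − τ₂ e^(−t/τ₂))/(τ₁ − τ₂)].
At t = 35.60: e^(−t/τ₁) = 0.181239, e^(−t/τ₂) = 0.252520.
C₂ = 1.178·[1 − (20.8439·0.181239 − 25.8671·0.252520)/(-5.02326)] = 1.178·0.451703 = 0.532106 g/L.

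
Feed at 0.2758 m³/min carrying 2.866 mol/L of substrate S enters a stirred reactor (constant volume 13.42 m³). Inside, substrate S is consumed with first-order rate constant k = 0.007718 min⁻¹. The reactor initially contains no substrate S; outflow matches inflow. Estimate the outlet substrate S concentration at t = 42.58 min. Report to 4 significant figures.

Accumulation = in − out − consumed: V dC/dt = Q C_in − Q C − k V C.
dC/dt = (Q/V) C_in − (Q/V + k) C; effective rate a = Q/V + k = 0.0205514 + 0.007718 = 0.0282694 min⁻¹.
C_ss = Q C_in/(Q + kV) = 2.08354 mol/L; C(t) = C_ss + (C₀ − C_ss) e^(−a t).
C(42.58) = 2.08354 + (-2.08354)·e^(−0.0282694·42.58) = 2.08354 + (-2.08354)·0.300078 = 1.45831 mol/L.

1.458 mol/L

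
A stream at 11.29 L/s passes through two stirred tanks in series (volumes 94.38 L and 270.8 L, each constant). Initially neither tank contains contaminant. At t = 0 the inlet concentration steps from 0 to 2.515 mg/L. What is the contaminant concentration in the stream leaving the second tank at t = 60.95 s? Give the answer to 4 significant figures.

2.212 mg/L

Each tank obeys Vᵢ dCᵢ/dt = Q(Cᵢ₋₁ − Cᵢ), so τᵢ = Vᵢ/Q.
τ₁ = 94.38/11.29 = 8.35961 s; τ₂ = 270.8/11.29 = 23.9858 s.
Solving the cascade with C₁(0)=C₂(0)=0 gives C₂(t) = C_in[1 − (τ₁ e^(−t/τ₁) − τ₂ e^(−t/τ₂))/(τ₁ − τ₂)].
At t = 60.95: e^(−t/τ₁) = 0.000681639, e^(−t/τ₂) = 0.0787810.
C₂ = 2.515·[1 − (8.35961·0.000681639 − 23.9858·0.0787810)/(-15.6262)] = 2.515·0.879438 = 2.21179 mg/L.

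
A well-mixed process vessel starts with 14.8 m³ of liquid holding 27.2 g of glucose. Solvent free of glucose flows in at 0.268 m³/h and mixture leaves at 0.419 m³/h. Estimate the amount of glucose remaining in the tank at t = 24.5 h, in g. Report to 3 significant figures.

Total volume: dV/dt = Q_in − Q_out = -0.15100 m³/h, so V(t) = 14.8 − 0.15100 t and V(24.5) = 11.101 m³.
Solute balance: dm/dt = 0 − Q_out C = −Q_out m/V(t).
dm/m = −Q_out dt/(V₀ − 0.15100 t); integrating gives ln(m/m₀) = −(Q_out/(Q_in−Q_out)) ln(V/V₀).
m = m₀ (V₀/V)^(Q_out/(Q_in−Q_out)) = 27.2 × (14.8/11.101)^(-2.7748) = 12.244 g.

12.2 g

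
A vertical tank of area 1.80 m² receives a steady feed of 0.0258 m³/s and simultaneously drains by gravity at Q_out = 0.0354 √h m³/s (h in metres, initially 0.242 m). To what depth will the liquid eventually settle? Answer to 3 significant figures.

0.531 m

Level balance: A dh/dt = 0.0258 − 0.0354 √h. Setting dh/dt = 0:
Q_in = 0.0354 √h_ss ⇒ √h_ss = 0.0258/0.0354 = 0.72881.
h_ss = 0.72881² = 0.53117 m. (Since h₀ = 0.242 m < h_ss, the level will rise toward this value.)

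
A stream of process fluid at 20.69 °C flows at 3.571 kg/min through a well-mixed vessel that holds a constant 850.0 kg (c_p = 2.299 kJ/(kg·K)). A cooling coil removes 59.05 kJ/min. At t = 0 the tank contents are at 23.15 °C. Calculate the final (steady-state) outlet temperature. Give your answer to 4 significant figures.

First-law balance (no shaft work): M c_p dT/dt = ṁ c_p (T_in − T) − 59.05.
At steady state dT/dt = 0 ⇒ T_ss = T_in − Q̇/(ṁ c_p) = 20.69 − 59.05/(3.571·2.299) = 13.4973 °C.

13.50 °C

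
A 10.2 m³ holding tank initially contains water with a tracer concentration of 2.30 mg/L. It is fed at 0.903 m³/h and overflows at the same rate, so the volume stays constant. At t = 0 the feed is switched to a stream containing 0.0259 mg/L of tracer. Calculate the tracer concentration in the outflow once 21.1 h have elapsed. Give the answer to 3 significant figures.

0.377 mg/L

Mass balance on the solute (V constant): V dC/dt = Q(C_in − C).
Rewrite as dC/dt + C/τ = C_in/τ, τ = V/Q = 11.296 h.
C approaches C_in exponentially: C(t) = C_in + (C₀ − C_in) e^(−t/τ).
C(21.1) = 0.0259 + (2.30 − 0.0259)·e^(−21.1/11.296) = 0.0259 + (2.2741)·0.15444 = 0.37710 mg/L.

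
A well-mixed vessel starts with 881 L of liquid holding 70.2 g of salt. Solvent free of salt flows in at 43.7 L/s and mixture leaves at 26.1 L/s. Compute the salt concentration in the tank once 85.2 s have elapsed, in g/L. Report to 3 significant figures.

Let m(t) be the amount of salt. Volume: V(t) = V₀ + (Q_in − Q_out) t = 881 + 17.600 t; V(85.2) = 2380.5 L.
Species balance (pure solvent in): dm/dt = −Q_out · m/V(t).
Separate: dm/m = −Q_out dt/V(t) ⇒ ln(m/m₀) = −(Q_out/(Q_in−Q_out)) ln(V/V₀).
m = m₀ (V₀/V)^(Q_out/(Q_in−Q_out)) = 70.2 × (881/2380.5)^(1.4830) = 16.075 g.
C = m/V = 16.075/2380.5 = 0.0067527 g/L.

0.00675 g/L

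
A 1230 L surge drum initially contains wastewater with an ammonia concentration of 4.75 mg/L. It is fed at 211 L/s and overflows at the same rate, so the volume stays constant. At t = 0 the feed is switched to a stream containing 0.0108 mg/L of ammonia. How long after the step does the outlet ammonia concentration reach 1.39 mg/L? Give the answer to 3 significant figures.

7.20 s

Species balance: V dC/dt = Q(C_in − C) ⇒ τ = V/Q = 5.8294 s.
C(t) = C_in + (C₀ − C_in) e^(−t/τ). Set C = 1.39 and solve for t:
e^(−t/τ) = (C − C_in)/(C₀ − C_in) = (1.39 − 0.0108)/(4.75 − 0.0108) = 0.29102
t = −τ ln(…) = 5.8294 × 1.2344 = 7.1956 s.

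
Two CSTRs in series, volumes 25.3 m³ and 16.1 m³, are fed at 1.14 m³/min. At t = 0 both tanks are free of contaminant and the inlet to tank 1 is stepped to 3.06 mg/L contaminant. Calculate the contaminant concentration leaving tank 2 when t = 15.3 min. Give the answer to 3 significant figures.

Each tank obeys Vᵢ dCᵢ/dt = Q(Cᵢ₋₁ − Cᵢ), so τᵢ = Vᵢ/Q.
τ₁ = 25.3/1.14 = 22.193 min; τ₂ = 16.1/1.14 = 14.123 min.
Tank 1: C₁ = C_in(1 − e^(−t/τ₁)). Tank 2 (τ₁ ≠ τ₂): C₂ = C_in[1 − (τ₁ e^(−t/τ₁) − τ₂ e^(−t/τ₂))/(τ₁ − τ₂)].
At t = 15.3: e^(−t/τ₁) = 0.50187, e^(−t/τ₂) = 0.33846.
C₂ = 3.06·[1 − (22.193·0.50187 − 14.123·0.33846)/(8.0702)] = 3.06·0.21215 = 0.64918 mg/L.

0.649 mg/L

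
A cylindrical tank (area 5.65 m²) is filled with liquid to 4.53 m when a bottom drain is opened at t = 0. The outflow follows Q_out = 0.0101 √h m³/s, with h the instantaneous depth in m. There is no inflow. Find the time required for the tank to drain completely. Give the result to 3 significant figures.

2380 s

With no inflow, A dh/dt = −0.0101 √h.
∫ h^(−1/2) dh = −(0.0101/A) ∫ dt, giving 2√h = 2√h₀ − (0.0101/A) t.
Set h = 0: 2√h₀ = (0.0101/A) t_empty ⇒ t_empty = 2A√h₀/0.0101.
t_empty = 2·5.65·√4.53/0.0101 = 11.300·2.1284/0.0101 = 2381.3 s.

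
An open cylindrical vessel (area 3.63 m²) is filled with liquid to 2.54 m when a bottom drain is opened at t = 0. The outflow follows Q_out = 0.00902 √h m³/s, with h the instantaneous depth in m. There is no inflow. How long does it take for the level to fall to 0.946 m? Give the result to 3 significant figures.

500 s

Accumulation of liquid (constant cross-section A): A dh/dt = −0.00902 √h.
Separate and integrate: 2(√h − √h₀) = −(0.00902/A) t.
t = 2A(√h₀ − √h)/0.00902 = 2·3.63·(√2.54 − √0.946)/0.00902
  = 7.2600 × (1.5937 − 0.97263) / 0.00902 = 499.92 s.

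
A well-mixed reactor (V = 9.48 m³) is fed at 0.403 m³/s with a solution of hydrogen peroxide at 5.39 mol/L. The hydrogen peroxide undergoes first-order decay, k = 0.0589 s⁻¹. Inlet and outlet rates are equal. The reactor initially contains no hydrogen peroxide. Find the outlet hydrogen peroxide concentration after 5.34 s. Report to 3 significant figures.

0.945 mol/L

V dC/dt = Q(C_in − C) − k V C.
dC/dt = (Q/V) C_in − (Q/V + k) C; effective rate a = Q/V + k = 0.042511 + 0.0589 = 0.10141 s⁻¹.
C_ss = Q C_in/(Q + kV) = 2.2594 mol/L; C(t) = C_ss + (C₀ − C_ss) e^(−a t).
C(5.34) = 2.2594 + (-2.2594)·e^(−0.10141·5.34) = 2.2594 + (-2.2594)·0.58186 = 0.94477 mol/L.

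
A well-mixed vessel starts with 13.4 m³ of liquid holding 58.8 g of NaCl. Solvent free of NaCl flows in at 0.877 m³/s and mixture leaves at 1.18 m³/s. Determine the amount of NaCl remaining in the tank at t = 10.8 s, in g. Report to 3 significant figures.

19.8 g

Total volume: dV/dt = Q_in − Q_out = -0.30300 m³/s, so V(t) = 13.4 − 0.30300 t and V(10.8) = 10.128 m³.
Species balance (pure solvent in): dm/dt = −Q_out · m/V(t).
Separate: dm/m = −Q_out dt/V(t) ⇒ ln(m/m₀) = −(Q_out/(Q_in−Q_out)) ln(V/V₀).
m = m₀ (V₀/V)^(Q_out/(Q_in−Q_out)) = 58.8 × (13.4/10.128)^(-3.8944) = 19.762 g.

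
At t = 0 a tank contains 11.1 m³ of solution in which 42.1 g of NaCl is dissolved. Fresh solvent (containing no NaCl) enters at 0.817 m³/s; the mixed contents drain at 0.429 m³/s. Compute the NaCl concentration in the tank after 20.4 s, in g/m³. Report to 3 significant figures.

Let m(t) be the amount of NaCl. Volume: V(t) = V₀ + (Q_in − Q_out) t = 11.1 + 0.38800 t; V(20.4) = 19.015 m³.
Species balance (pure solvent in): dm/dt = −Q_out · m/V(t).
dm/m = −Q_out dt/(V₀ + 0.38800 t); integrating gives ln(m/m₀) = −(Q_out/(Q_in−Q_out)) ln(V/V₀).
m = m₀ (V₀/V)^(Q_out/(Q_in−Q_out)) = 42.1 × (11.1/19.015)^(1.1057) = 23.217 g.
C = m/V = 23.217/19.015 = 1.2210 g/m³.

1.22 g/m³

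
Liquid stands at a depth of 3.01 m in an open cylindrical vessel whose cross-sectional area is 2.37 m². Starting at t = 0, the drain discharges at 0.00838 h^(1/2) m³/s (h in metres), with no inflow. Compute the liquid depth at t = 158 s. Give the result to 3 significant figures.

A dh/dt = −Q_out = −0.00838 √h.
∫ h^(−1/2) dh = −(0.00838/A) ∫ dt, giving 2√h = 2√h₀ − (0.00838/A) t.
√h = √3.01 − 0.00838·158/(2·2.37) = 1.7349 − 0.27933 = 1.4556.
h = 1.4556² = 2.1188 m.

2.12 m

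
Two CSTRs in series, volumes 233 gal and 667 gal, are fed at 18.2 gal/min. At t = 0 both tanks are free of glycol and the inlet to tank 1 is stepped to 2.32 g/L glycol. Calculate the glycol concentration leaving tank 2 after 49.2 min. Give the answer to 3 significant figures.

1.42 g/L

Time constants: τᵢ = Vᵢ/Q for each well-mixed tank.
τ₁ = 233/18.2 = 12.802 min; τ₂ = 667/18.2 = 36.648 min.
Solving the cascade with C₁(0)=C₂(0)=0 gives C₂(t) = C_in[1 − (τ₁ e^(−t/τ₁) − τ₂ e^(−t/τ₂))/(τ₁ − τ₂)].
At t = 49.2: e^(−t/τ₁) = 0.021427, e^(−t/τ₂) = 0.26119.
C₂ = 2.32·[1 − (12.802·0.021427 − 36.648·0.26119)/(-23.846)] = 2.32·0.61008 = 1.4154 g/L.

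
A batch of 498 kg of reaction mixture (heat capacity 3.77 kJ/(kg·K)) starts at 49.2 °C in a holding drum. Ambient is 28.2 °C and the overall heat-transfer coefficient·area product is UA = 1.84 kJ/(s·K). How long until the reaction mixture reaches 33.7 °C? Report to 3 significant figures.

1370 s

Energy balance: M c_p dT/dt = −UA(T − T_amb).
τ = M c_p/UA = 1020.4 s; T_ss = T_amb = 28.200 °C.
T(t) = T_ss + (T₀ − T_ss)e^(−t/τ); set T = 33.7:
t = −τ ln[(T − T_ss)/(T₀ − T_ss)] = −1020.4 · ln(0.26190) = 1367.1 s.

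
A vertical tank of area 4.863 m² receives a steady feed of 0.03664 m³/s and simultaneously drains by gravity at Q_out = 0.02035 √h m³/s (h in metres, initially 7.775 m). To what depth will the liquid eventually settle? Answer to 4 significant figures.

A dh/dt = Q_in − 0.02035 √h. Steady state requires inflow = outflow:
Q_in = 0.02035 √h_ss ⇒ √h_ss = 0.03664/0.02035 = 1.80049.
h_ss = 1.80049² = 3.24177 m. (Since h₀ = 7.775 m > h_ss, the level will fall toward this value.)

3.242 m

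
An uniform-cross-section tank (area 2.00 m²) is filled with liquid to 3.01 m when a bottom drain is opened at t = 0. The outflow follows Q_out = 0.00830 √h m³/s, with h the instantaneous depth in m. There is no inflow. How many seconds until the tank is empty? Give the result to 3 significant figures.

836 s

A dh/dt = −Q_out = −0.00830 √h.
Separate and integrate: 2(√h − √h₀) = −(0.00830/A) t.
Tank is empty when √h = 0: t_empty = 2A√h₀/0.00830.
t_empty = 2·2.00·√3.01/0.00830 = 4.0000·1.7349/0.00830 = 836.11 s.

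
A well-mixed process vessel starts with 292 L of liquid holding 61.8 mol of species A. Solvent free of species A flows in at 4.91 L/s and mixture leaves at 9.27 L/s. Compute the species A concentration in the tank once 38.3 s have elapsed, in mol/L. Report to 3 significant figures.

Let m(t) be the amount of species A. Volume: V(t) = V₀ + (Q_in − Q_out) t = 292 − 4.3600 t; V(38.3) = 125.01 L.
Species balance (pure solvent in): dm/dt = −Q_out · m/V(t).
dm/m = −Q_out dt/(V₀ − 4.3600 t); integrating gives ln(m/m₀) = −(Q_out/(Q_in−Q_out)) ln(V/V₀).
m = m₀ (V₀/V)^(Q_out/(Q_in−Q_out)) = 61.8 × (292/125.01)^(-2.1261) = 10.178 mol.
C = m/V = 10.178/125.01 = 0.081414 mol/L.

0.0814 mol/L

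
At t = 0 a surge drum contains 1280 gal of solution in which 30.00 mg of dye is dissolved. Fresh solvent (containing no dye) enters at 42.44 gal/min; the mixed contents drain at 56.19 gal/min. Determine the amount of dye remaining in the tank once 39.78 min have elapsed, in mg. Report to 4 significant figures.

Total volume: dV/dt = Q_in − Q_out = -13.7500 gal/min, so V(t) = 1280 − 13.7500 t and V(39.78) = 733.025 gal.
No dye enters, so dm/dt = −Q_out · (m/V).
dm/m = −Q_out dt/(V₀ − 13.7500 t); integrating gives ln(m/m₀) = −(Q_out/(Q_in−Q_out)) ln(V/V₀).
m = m₀ (V₀/V)^(Q_out/(Q_in−Q_out)) = 30.00 × (1280/733.025)^(-4.08655) = 3.07471 mg.

3.075 mg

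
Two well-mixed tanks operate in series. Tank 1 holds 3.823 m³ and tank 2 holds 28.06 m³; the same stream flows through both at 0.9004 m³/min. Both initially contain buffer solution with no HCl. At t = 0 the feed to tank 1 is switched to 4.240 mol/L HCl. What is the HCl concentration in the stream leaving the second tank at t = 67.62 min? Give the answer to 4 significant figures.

3.679 mol/L

Time constants: τᵢ = Vᵢ/Q for each well-mixed tank.
τ₁ = 3.823/0.9004 = 4.24589 min; τ₂ = 28.06/0.9004 = 31.1639 min.
Tank 1: C₁ = C_in(1 − e^(−t/τ₁)). Tank 2 (τ₁ ≠ τ₂): C₂ = C_in[1 − (τ₁ e^(−t/τ₁) − τ₂ e^(−t/τ₂))/(τ₁ − τ₂)].
At t = 67.62: e^(−t/τ₁) = 1.21180e-07, e^(−t/τ₂) = 0.114199.
C₂ = 4.240·[1 − (4.24589·1.21180e-07 − 31.1639·0.114199)/(-26.9180)] = 4.240·0.867788 = 3.67942 mol/L.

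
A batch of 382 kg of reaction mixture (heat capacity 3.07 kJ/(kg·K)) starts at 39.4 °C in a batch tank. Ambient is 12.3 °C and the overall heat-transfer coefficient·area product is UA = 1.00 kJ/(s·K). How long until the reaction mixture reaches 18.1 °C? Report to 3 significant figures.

1810 s

Lumped-capacitance energy balance: M c_p dT/dt = UA(T_amb − T).
τ = M c_p/UA = 1172.7 s; T_ss = T_amb = 12.300 °C.
T(t) = T_ss + (T₀ − T_ss)e^(−t/τ); set T = 18.1:
t = −τ ln[(T − T_ss)/(T₀ − T_ss)] = −1172.7 · ln(0.21402) = 1808.0 s.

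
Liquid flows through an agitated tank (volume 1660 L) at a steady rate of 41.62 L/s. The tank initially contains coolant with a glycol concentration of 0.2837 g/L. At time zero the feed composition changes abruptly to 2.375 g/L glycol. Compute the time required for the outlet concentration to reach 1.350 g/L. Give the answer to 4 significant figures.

28.44 s

Unsteady species balance (constant V, well mixed): V dC/dt = Q(C_in − C), so τ = V/Q = 39.8847 s.
C(t) = C_in + (C₀ − C_in) e^(−t/τ). Set C = 1.350 and solve for t:
e^(−t/τ) = (C − C_in)/(C₀ − C_in) = (1.350 − 2.375)/(0.2837 − 2.375) = 0.490126
t = −τ ln(…) = 39.8847 × 0.713093 = 28.4415 s.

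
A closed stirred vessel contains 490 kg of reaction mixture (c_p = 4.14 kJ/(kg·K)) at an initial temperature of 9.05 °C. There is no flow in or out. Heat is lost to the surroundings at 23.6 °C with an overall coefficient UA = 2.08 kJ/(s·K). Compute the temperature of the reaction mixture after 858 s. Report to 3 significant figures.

Unsteady energy balance on the tank contents: M c_p dT/dt = −UA(T − T_amb).
dT/dt = (T_ss − T)/τ with T_ss = T_amb = 23.600 °C, τ = M c_p/UA = 490·4.14/2.08 = 975.29 s.
This is linear first-order; T(t) = T_ss + (T₀ − T_ss) e^(−t/τ).
T(858) = 23.600 + (-14.550)·0.41489 = 17.563 °C.

17.6 °C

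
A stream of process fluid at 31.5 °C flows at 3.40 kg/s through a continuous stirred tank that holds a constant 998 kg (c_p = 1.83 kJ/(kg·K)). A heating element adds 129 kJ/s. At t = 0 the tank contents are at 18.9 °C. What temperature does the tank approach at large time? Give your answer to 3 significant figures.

52.2 °C

M c_p dT/dt = ṁ c_p (T_in − T) + Q̇.
At steady state dT/dt = 0 ⇒ T_ss = T_in + Q̇/(ṁ c_p) = 31.5 + 129/(3.40·1.83) = 52.233 °C.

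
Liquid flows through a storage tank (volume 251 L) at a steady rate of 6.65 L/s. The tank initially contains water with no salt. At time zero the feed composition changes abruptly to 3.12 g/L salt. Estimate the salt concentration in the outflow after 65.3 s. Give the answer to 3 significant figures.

2.57 g/L

Mass balance on the solute (V constant): V dC/dt = Q(C_in − C).
Rewrite as dC/dt + C/τ = C_in/τ, τ = V/Q = 37.744 s.
C approaches C_in exponentially: C(t) = C_in + (C₀ − C_in) e^(−t/τ).
C(65.3) = 3.12 + (0 − 3.12)·e^(−65.3/37.744) = 3.12 + (-3.1200)·0.17727 = 2.5669 g/L.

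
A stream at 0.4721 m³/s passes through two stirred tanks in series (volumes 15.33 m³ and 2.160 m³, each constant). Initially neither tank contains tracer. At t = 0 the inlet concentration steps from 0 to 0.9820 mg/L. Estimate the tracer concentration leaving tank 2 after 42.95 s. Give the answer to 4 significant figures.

0.6775 mg/L

Time constants: τᵢ = Vᵢ/Q for each well-mixed tank.
τ₁ = 15.33/0.4721 = 32.4719 s; τ₂ = 2.160/0.4721 = 4.57530 s.
Tank 1: C₁ = C_in(1 − e^(−t/τ₁)). Tank 2 (τ₁ ≠ τ₂): C₂ = C_in[1 − (τ₁ e^(−t/τ₁) − τ₂ e^(−t/τ₂))/(τ₁ − τ₂)].
At t = 42.95: e^(−t/τ₁) = 0.266420, e^(−t/τ₂) = 8.37764e-05.
C₂ = 0.9820·[1 − (32.4719·0.266420 − 4.57530·8.37764e-05)/(27.8966)] = 0.9820·0.689898 = 0.677480 mg/L.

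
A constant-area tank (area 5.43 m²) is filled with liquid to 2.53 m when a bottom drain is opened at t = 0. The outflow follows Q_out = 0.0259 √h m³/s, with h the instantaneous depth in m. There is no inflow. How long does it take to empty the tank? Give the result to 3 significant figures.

A dh/dt = −Q_out = −0.0259 √h.
∫ h^(−1/2) dh = −(0.0259/A) ∫ dt, giving 2√h = 2√h₀ − (0.0259/A) t.
Set h = 0: 2√h₀ = (0.0259/A) t_empty ⇒ t_empty = 2A√h₀/0.0259.
t_empty = 2·5.43·√2.53/0.0259 = 10.860·1.5906/0.0259 = 666.95 s.

667 s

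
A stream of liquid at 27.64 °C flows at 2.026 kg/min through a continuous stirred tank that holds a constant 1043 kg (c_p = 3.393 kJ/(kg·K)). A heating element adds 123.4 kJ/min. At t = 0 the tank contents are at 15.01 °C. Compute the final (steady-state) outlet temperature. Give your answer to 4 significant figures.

M c_p dT/dt = ṁ c_p (T_in − T) + Q̇.
At steady state dT/dt = 0 ⇒ T_ss = T_in + Q̇/(ṁ c_p) = 27.64 + 123.4/(2.026·3.393) = 45.5911 °C.

45.59 °C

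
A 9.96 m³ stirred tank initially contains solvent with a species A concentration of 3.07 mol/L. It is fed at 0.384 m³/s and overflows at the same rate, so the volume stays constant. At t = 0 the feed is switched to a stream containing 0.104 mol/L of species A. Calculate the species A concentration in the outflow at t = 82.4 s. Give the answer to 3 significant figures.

Accumulation = in − out for the solute gives V dC/dt = Q(C_in − C).
So dC/dt = (C_in − C)/τ with τ = V/Q = 9.96/0.384 = 25.938 s.
Integrating: C(t) = C_in + (C₀ − C_in) e^(−t/τ).
C(82.4) = 0.104 + (3.07 − 0.104)·e^(−82.4/25.938) = 0.104 + (2.9660)·0.041716 = 0.22773 mol/L.

0.228 mol/L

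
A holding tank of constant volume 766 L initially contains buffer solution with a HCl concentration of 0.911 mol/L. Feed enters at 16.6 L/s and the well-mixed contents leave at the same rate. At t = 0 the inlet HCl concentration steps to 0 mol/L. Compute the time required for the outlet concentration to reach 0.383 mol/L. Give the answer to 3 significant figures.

Species balance: V dC/dt = Q(C_in − C) ⇒ τ = V/Q = 46.145 s.
C(t) = C_in + (C₀ − C_in) e^(−t/τ). Set C = 0.383 and solve for t:
e^(−t/τ) = (C − C_in)/(C₀ − C_in) = (0.383 − 0)/(0.911 − 0) = 0.42042
t = −τ ln(…) = 46.145 × 0.86651 = 39.985 s.

40.0 s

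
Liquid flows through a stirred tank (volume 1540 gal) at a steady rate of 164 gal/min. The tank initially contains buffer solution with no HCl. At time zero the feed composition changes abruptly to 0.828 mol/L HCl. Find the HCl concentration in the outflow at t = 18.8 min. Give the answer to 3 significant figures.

0.716 mol/L

Species balance on the tank: V dC/dt = Q(C_in − C).
Time constant τ = V/Q = 1540/164 = 9.3902 min.
Integrating: C(t) = C_in + (C₀ − C_in) e^(−t/τ).
C(18.8) = 0.828 + (0 − 0.828)·e^(−18.8/9.3902) = 0.828 + (-0.82800)·0.13505 = 0.71617 mol/L.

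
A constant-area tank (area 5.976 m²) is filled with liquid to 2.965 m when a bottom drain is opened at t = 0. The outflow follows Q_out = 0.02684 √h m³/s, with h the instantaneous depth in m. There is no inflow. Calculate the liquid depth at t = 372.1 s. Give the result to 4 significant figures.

Unsteady balance on liquid volume: A dh/dt = −0.02684 √h.
∫ h^(−1/2) dh = −(0.02684/A) ∫ dt, giving 2√h = 2√h₀ − (0.02684/A) t.
√h = √2.965 − 0.02684·372.1/(2·5.976) = 1.72192 − 0.835606 = 0.886311.
h = 0.886311² = 0.785548 m.

0.7855 m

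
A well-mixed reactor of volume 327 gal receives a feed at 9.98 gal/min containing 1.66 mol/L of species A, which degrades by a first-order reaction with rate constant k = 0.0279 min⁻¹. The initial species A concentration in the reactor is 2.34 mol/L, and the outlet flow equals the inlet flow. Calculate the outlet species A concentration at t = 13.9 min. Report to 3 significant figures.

1.52 mol/L

Species balance: V dC/dt = Q C_in − Q C − k V C.
dC/dt = (Q/V) C_in − (Q/V + k) C; effective rate a = Q/V + k = 0.030520 + 0.0279 = 0.058420 min⁻¹.
C_ss = Q C_in/(Q + kV) = 0.86722 mol/L; C(t) = C_ss + (C₀ − C_ss) e^(−a t).
C(13.9) = 0.86722 + (1.4728)·e^(−0.058420·13.9) = 0.86722 + (1.4728)·0.44395 = 1.5211 mol/L.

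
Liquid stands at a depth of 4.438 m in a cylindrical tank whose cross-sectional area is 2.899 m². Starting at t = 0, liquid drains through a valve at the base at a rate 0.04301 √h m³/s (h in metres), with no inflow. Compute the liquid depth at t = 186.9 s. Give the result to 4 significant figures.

0.5187 m

With no inflow, A dh/dt = −0.04301 √h.
∫ h^(−1/2) dh = −(0.04301/A) ∫ dt, giving 2√h = 2√h₀ − (0.04301/A) t.
√h = √4.438 − 0.04301·186.9/(2·2.899) = 2.10666 − 1.38644 = 0.720218.
h = 0.720218² = 0.518714 m.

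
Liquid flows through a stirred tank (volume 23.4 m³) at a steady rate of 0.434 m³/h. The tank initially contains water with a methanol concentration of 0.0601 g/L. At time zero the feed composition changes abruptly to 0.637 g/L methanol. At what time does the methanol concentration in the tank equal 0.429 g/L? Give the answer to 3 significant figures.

Transient balance on the dissolved component: V dC/dt = Q(C_in − C), so τ = V/Q = 53.917 h.
C(t) = C_in + (C₀ − C_in) e^(−t/τ). Set C = 0.429 and solve for t:
e^(−t/τ) = (C − C_in)/(C₀ − C_in) = (0.429 − 0.637)/(0.0601 − 0.637) = 0.36055
t = −τ ln(…) = 53.917 × 1.0201 = 55.002 h.

55.0 h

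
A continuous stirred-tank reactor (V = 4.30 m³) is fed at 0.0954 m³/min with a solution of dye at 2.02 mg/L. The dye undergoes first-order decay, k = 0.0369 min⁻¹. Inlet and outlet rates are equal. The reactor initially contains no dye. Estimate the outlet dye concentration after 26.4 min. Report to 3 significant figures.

0.599 mg/L

Accumulation = in − out − consumed: V dC/dt = Q C_in − Q C − k V C.
dC/dt = (Q/V) C_in − (Q/V + k) C; effective rate a = Q/V + k = 0.022186 + 0.0369 = 0.059086 min⁻¹.
C_ss = Q C_in/(Q + kV) = 0.75848 mg/L; C(t) = C_ss + (C₀ − C_ss) e^(−a t).
C(26.4) = 0.75848 + (-0.75848)·e^(−0.059086·26.4) = 0.75848 + (-0.75848)·0.21016 = 0.59908 mg/L.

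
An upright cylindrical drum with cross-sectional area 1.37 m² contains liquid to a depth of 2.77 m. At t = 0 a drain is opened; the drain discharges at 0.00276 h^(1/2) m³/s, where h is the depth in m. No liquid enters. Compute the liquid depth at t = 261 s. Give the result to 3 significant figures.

Accumulation of liquid (constant cross-section A): A dh/dt = −0.00276 √h.
∫ h^(−1/2) dh = −(0.00276/A) ∫ dt, giving 2√h = 2√h₀ − (0.00276/A) t.
√h = √2.77 − 0.00276·261/(2·1.37) = 1.6643 − 0.26291 = 1.4014.
h = 1.4014² = 1.9640 m.

1.96 m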